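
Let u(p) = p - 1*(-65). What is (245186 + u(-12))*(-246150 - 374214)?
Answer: -152137446996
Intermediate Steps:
u(p) = 65 + p (u(p) = p + 65 = 65 + p)
(245186 + u(-12))*(-246150 - 374214) = (245186 + (65 - 12))*(-246150 - 374214) = (245186 + 53)*(-620364) = 245239*(-620364) = -152137446996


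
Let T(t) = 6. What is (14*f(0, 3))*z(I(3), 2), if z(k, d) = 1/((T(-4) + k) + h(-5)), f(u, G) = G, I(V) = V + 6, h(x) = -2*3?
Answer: 14/3 ≈ 4.6667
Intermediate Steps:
h(x) = -6
I(V) = 6 + V
z(k, d) = 1/k (z(k, d) = 1/((6 + k) - 6) = 1/k)
(14*f(0, 3))*z(I(3), 2) = (14*3)/(6 + 3) = 42/9 = 42*(1/9) = 14/3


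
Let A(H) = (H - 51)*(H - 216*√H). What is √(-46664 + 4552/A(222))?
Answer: 2*√(12621611289 - 12280518216*√222)/(171*√(-37 + 36*√222)) ≈ 216.02*I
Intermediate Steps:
A(H) = (-51 + H)*(H - 216*√H)
√(-46664 + 4552/A(222)) = √(-46664 + 4552/(222² - 47952*√222 - 51*222 + 11016*√222)) = √(-46664 + 4552/(49284 - 47952*√222 - 11322 + 11016*√222)) = √(-46664 + 4552/(37962 - 36936*√222))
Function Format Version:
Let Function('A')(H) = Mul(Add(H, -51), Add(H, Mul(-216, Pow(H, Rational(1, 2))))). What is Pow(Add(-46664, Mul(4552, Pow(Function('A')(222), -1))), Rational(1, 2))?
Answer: Mul(Rational(2, 171), Pow(Add(-37, Mul(36, Pow(222, Rational(1, 2)))), Rational(-1, 2)), Pow(Add(12621611289, Mul(-12280518216, Pow(222, Rational(1, 2)))), Rational(1, 2))) ≈ Mul(216.02, I)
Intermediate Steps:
Function('A')(H) = Mul(Add(-51, H), Add(H, Mul(-216, Pow(H, Rational(1, 2)))))
Pow(Add(-46664, Mul(4552, Pow(Function('A')(222), -1))), Rational(1, 2)) = Pow(Add(-46664, Mul(4552, Pow(Add(Pow(222, 2), Mul(-216, Pow(222, Rational(3, 2))), Mul(-51, 222), Mul(11016, Pow(222, Rational(1, 2)))), -1))), Rational(1, 2)) = Pow(Add(-46664, Mul(4552, Pow(Add(49284, Mul(-216, Mul(222, Pow(222, Rational(1, 2)))), -11322, Mul(11016, Pow(222, Rational(1, 2)))), -1))), Rational(1, 2)) = Pow(Add(-46664, Mul(4552, Pow(Add(49284, Mul(-47952, Pow(222, Rational(1, 2))), -11322, Mul(11016, Pow(222, Rational(1, 2)))), -1))), Rational(1, 2)) = Pow(Add(-46664, Mul(4552, Pow(Add(37962, Mul(-36936, Pow(222, Rational(1, 2)))), -1))), Rational(1, 2))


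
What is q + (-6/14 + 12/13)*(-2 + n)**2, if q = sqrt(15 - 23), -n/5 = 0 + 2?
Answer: 6480/91 + 2*I*sqrt(2) ≈ 71.209 + 2.8284*I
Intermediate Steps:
n = -10 (n = -5*(0 + 2) = -5*2 = -10)
q = 2*I*sqrt(2) (q = sqrt(-8) = 2*I*sqrt(2) ≈ 2.8284*I)
q + (-6/14 + 12/13)*(-2 + n)**2 = 2*I*sqrt(2) + (-6/14 + 12/13)*(-2 - 10)**2 = 2*I*sqrt(2) + (-6*1/14 + 12*(1/13))*(-12)**2 = 2*I*sqrt(2) + (-3/7 + 12/13)*144 = 2*I*sqrt(2) + (45/91)*144 = 2*I*sqrt(2) + 6480/91 = 6480/91 + 2*I*sqrt(2)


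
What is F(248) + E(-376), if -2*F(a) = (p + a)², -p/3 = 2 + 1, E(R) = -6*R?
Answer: -52609/2 ≈ -26305.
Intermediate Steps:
p = -9 (p = -3*(2 + 1) = -3*3 = -9)
F(a) = -(-9 + a)²/2
F(248) + E(-376) = -(-9 + 248)²/2 - 6*(-376) = -½*239² + 2256 = -½*57121 + 2256 = -57121/2 + 2256 = -52609/2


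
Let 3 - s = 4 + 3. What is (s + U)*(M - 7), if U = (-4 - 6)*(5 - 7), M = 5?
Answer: -32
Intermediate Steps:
s = -4 (s = 3 - (4 + 3) = 3 - 1*7 = 3 - 7 = -4)
U = 20 (U = -10*(-2) = 20)
(s + U)*(M - 7) = (-4 + 20)*(5 - 7) = 16*(-2) = -32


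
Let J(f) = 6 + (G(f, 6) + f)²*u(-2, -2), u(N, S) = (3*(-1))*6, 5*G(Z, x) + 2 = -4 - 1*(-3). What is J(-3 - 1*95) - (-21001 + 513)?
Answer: -3862532/25 ≈ -1.5450e+5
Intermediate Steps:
G(Z, x) = -⅗ (G(Z, x) = -⅖ + (-4 - 1*(-3))/5 = -⅖ + (-4 + 3)/5 = -⅖ + (⅕)*(-1) = -⅖ - ⅕ = -⅗)
u(N, S) = -18 (u(N, S) = -3*6 = -18)
J(f) = 6 - 18*(-⅗ + f)² (J(f) = 6 + (-⅗ + f)²*(-18) = 6 - 18*(-⅗ + f)²)
J(-3 - 1*95) - (-21001 + 513) = (6 - 18*(-3 + 5*(-3 - 1*95))²/25) - (-21001 + 513) = (6 - 18*(-3 + 5*(-3 - 95))²/25) - 1*(-20488) = (6 - 18*(-3 + 5*(-98))²/25) + 20488 = (6 - 18*(-3 - 490)²/25) + 20488 = (6 - 18/25*(-493)²) + 20488 = (6 - 18/25*243049) + 20488 = (6 - 4374882/25) + 20488 = -4374732/25 + 20488 = -3862532/25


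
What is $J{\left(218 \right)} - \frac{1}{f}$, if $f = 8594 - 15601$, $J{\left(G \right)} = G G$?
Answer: $\frac{333000669}{7007} \approx 47524.0$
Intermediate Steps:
$J{\left(G \right)} = G^{2}$
$f = -7007$ ($f = 8594 - 15601 = -7007$)
$J{\left(218 \right)} - \frac{1}{f} = 218^{2} - \frac{1}{-7007} = 47524 - - \frac{1}{7007} = 47524 + \frac{1}{7007} = \frac{333000669}{7007}$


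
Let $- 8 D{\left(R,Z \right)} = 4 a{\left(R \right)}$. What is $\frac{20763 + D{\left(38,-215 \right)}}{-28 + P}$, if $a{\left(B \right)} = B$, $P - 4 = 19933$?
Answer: $\frac{20744}{19909} \approx 1.0419$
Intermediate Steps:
$P = 19937$ ($P = 4 + 19933 = 19937$)
$D{\left(R,Z \right)} = - \frac{R}{2}$ ($D{\left(R,Z \right)} = - \frac{4 R}{8} = - \frac{R}{2}$)
$\frac{20763 + D{\left(38,-215 \right)}}{-28 + P} = \frac{20763 - 19}{-28 + 19937} = \frac{20763 - 19}{19909} = 20744 \cdot \frac{1}{19909} = \frac{20744}{19909}$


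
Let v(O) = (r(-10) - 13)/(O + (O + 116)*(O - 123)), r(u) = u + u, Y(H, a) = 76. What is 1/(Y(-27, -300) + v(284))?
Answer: 64684/4915951 ≈ 0.013158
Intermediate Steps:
r(u) = 2*u
v(O) = -33/(O + (-123 + O)*(116 + O)) (v(O) = (2*(-10) - 13)/(O + (O + 116)*(O - 123)) = (-20 - 13)/(O + (116 + O)*(-123 + O)) = -33/(O + (-123 + O)*(116 + O)))
1/(Y(-27, -300) + v(284)) = 1/(76 + 33/(14268 - 1*284**2 + 6*284)) = 1/(76 + 33/(14268 - 1*80656 + 1704)) = 1/(76 + 33/(14268 - 80656 + 1704)) = 1/(76 + 33/(-64684)) = 1/(76 + 33*(-1/64684)) = 1/(76 - 33/64684) = 1/(4915951/64684) = 64684/4915951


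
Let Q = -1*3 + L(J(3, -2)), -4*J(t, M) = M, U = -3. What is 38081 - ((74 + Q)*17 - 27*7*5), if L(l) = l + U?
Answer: 75723/2 ≈ 37862.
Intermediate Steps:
J(t, M) = -M/4
L(l) = -3 + l (L(l) = l - 3 = -3 + l)
Q = -11/2 (Q = -1*3 + (-3 - ¼*(-2)) = -3 + (-3 + ½) = -3 - 5/2 = -11/2 ≈ -5.5000)
38081 - ((74 + Q)*17 - 27*7*5) = 38081 - ((74 - 11/2)*17 - 27*7*5) = 38081 - ((137/2)*17 - 189*5) = 38081 - (2329/2 - 1*945) = 38081 - (2329/2 - 945) = 38081 - 1*439/2 = 38081 - 439/2 = 75723/2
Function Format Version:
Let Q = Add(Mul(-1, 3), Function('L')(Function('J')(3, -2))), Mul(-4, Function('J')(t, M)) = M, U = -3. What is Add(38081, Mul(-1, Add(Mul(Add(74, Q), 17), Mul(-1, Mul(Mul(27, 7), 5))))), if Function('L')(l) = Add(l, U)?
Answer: Rational(75723, 2) ≈ 37862.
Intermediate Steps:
Function('J')(t, M) = Mul(Rational(-1, 4), M)
Function('L')(l) = Add(-3, l) (Function('L')(l) = Add(l, -3) = Add(-3, l))
Q = Rational(-11, 2) (Q = Add(Mul(-1, 3), Add(-3, Mul(Rational(-1, 4), -2))) = Add(-3, Add(-3, Rational(1, 2))) = Add(-3, Rational(-5, 2)) = Rational(-11, 2) ≈ -5.5000)
Add(38081, Mul(-1, Add(Mul(Add(74, Q), 17), Mul(-1, Mul(Mul(27, 7), 5))))) = Add(38081, Mul(-1, Add(Mul(Add(74, Rational(-11, 2)), 17), Mul(-1, Mul(Mul(27, 7), 5))))) = Add(38081, Mul(-1, Add(Mul(Rational(137, 2), 17), Mul(-1, Mul(189, 5))))) = Add(38081, Mul(-1, Add(Rational(2329, 2), Mul(-1, 945)))) = Add(38081, Mul(-1, Add(Rational(2329, 2), -945))) = Add(38081, Mul(-1, Rational(439, 2))) = Add(38081, Rational(-439, 2)) = Rational(75723, 2)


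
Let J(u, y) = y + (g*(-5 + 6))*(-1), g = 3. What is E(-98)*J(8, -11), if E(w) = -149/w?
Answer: -149/7 ≈ -21.286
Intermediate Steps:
J(u, y) = -3 + y (J(u, y) = y + (3*(-5 + 6))*(-1) = y + (3*1)*(-1) = y + 3*(-1) = y - 3 = -3 + y)
E(-98)*J(8, -11) = (-149/(-98))*(-3 - 11) = -149*(-1/98)*(-14) = (149/98)*(-14) = -149/7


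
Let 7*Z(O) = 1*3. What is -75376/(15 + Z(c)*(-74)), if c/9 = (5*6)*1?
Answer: 527632/117 ≈ 4509.7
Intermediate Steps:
c = 270 (c = 9*((5*6)*1) = 9*(30*1) = 9*30 = 270)
Z(O) = 3/7 (Z(O) = (1*3)/7 = (1/7)*3 = 3/7)
-75376/(15 + Z(c)*(-74)) = -75376/(15 + (3/7)*(-74)) = -75376/(15 - 222/7) = -75376/(-117/7) = -75376*(-7/117) = 527632/117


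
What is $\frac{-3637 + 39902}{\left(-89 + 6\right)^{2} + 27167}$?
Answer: $\frac{36265}{34056} \approx 1.0649$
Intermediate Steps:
$\frac{-3637 + 39902}{\left(-89 + 6\right)^{2} + 27167} = \frac{36265}{\left(-83\right)^{2} + 27167} = \frac{36265}{6889 + 27167} = \frac{36265}{34056}$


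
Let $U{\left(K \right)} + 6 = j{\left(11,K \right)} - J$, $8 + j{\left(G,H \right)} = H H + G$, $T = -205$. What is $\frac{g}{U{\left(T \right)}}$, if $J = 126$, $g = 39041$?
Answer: $\frac{39041}{41896} \approx 0.93186$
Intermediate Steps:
$j{\left(G,H \right)} = -8 + G + H^{2}$ ($j{\left(G,H \right)} = -8 + \left(H H + G\right) = -8 + \left(H^{2} + G\right) = -8 + \left(G + H^{2}\right) = -8 + G + H^{2}$)
$U{\left(K \right)} = -129 + K^{2}$ ($U{\left(K \right)} = -6 + \left(\left(-8 + 11 + K^{2}\right) - 126\right) = -6 + \left(\left(3 + K^{2}\right) - 126\right) = -6 + \left(-123 + K^{2}\right) = -129 + K^{2}$)
$\frac{g}{U{\left(T \right)}} = \frac{39041}{-129 + \left(-205\right)^{2}} = \frac{39041}{-129 + 42025} = \frac{39041}{41896}$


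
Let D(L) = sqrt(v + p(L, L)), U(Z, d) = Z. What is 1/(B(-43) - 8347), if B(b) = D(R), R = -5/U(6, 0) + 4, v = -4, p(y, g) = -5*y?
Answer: -2946/24590269 - I*sqrt(714)/418034573 ≈ -0.0001198 - 6.392e-8*I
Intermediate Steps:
R = 19/6 (R = -5/6 + 4 = 19/6 ≈ 3.1667)
D(L) = sqrt(-4 - 5*L)
B(b) = I*sqrt(714)/6 (B(b) = sqrt(-4 - 5*19/6) = sqrt(-4 - 95/6) = sqrt(-119/6) = I*sqrt(714)/6)
1/(B(-43) - 8347) = 1/(I*sqrt(714)/6 - 8347) = 1/(-8347 + I*sqrt(714)/6)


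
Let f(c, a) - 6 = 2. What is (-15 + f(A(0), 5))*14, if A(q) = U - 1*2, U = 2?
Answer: -98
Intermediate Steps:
A(q) = 0 (A(q) = 2 - 1*2 = 2 - 2 = 0)
f(c, a) = 8 (f(c, a) = 6 + 2 = 8)
(-15 + f(A(0), 5))*14 = (-15 + 8)*14 = -7*14 = -98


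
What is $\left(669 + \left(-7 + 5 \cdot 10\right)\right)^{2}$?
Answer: $506944$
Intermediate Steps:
$\left(669 + \left(-7 + 5 \cdot 10\right)\right)^{2} = \left(669 + \left(-7 + 50\right)\right)^{2} = \left(669 + 43\right)^{2} = 712^{2} = 506944$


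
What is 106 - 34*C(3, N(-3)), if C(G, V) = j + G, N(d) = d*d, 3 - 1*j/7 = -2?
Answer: -1186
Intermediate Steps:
j = 35 (j = 21 - 7*(-2) = 21 + 14 = 35)
N(d) = d²
C(G, V) = 35 + G
106 - 34*C(3, N(-3)) = 106 - 34*(35 + 3) = 106 - 34*38 = 106 - 1292 = -1186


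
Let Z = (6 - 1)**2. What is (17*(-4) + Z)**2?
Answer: 1849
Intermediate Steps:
Z = 25 (Z = 5**2 = 25)
(17*(-4) + Z)**2 = (17*(-4) + 25)**2 = (-68 + 25)**2 = (-43)**2 = 1849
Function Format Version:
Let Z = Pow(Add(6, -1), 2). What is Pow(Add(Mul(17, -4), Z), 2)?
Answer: 1849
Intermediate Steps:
Z = 25 (Z = Pow(5, 2) = 25)
Pow(Add(Mul(17, -4), Z), 2) = Pow(Add(Mul(17, -4), 25), 2) = Pow(Add(-68, 25), 2) = Pow(-43, 2) = 1849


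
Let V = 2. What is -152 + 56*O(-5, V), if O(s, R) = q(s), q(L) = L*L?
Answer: 1248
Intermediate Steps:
q(L) = L²
O(s, R) = s²
-152 + 56*O(-5, V) = -152 + 56*(-5)² = -152 + 56*25 = -152 + 1400 = 1248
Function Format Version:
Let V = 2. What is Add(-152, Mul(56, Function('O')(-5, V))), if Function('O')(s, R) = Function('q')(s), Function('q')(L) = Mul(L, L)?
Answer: 1248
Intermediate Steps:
Function('q')(L) = Pow(L, 2)
Function('O')(s, R) = Pow(s, 2)
Add(-152, Mul(56, Function('O')(-5, V))) = Add(-152, Mul(56, Pow(-5, 2))) = Add(-152, Mul(56, 25)) = Add(-152, 1400) = 1248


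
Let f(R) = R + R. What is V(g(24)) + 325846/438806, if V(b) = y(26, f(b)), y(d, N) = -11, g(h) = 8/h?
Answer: -2250510/219403 ≈ -10.257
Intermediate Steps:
f(R) = 2*R
V(b) = -11
V(g(24)) + 325846/438806 = -11 + 325846/438806 = -11 + 325846*(1/438806) = -11 + 162923/219403 = -2250510/219403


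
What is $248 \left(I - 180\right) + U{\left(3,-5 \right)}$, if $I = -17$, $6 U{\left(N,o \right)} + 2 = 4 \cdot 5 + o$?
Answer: $- \frac{293123}{6} \approx -48854.0$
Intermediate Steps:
$U{\left(N,o \right)} = 3 + \frac{o}{6}$ ($U{\left(N,o \right)} = - \frac{1}{3} + \frac{4 \cdot 5 + o}{6} = - \frac{1}{3} + \frac{20 + o}{6} = - \frac{1}{3} + \left(\frac{10}{3} + \frac{o}{6}\right) = 3 + \frac{o}{6}$)
$248 \left(I - 180\right) + U{\left(3,-5 \right)} = 248 \left(-17 - 180\right) + \left(3 + \frac{1}{6} \left(-5\right)\right) = 248 \left(-197\right) + \left(3 - \frac{5}{6}\right) = -48856 + \frac{13}{6} = - \frac{293123}{6}$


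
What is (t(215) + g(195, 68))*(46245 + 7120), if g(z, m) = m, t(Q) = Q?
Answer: 15102295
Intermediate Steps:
(t(215) + g(195, 68))*(46245 + 7120) = (215 + 68)*(46245 + 7120) = 283*53365 = 15102295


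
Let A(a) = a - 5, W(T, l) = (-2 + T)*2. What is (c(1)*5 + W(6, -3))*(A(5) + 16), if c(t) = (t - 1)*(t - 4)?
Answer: 128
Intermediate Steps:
W(T, l) = -4 + 2*T
c(t) = (-1 + t)*(-4 + t)
A(a) = -5 + a
(c(1)*5 + W(6, -3))*(A(5) + 16) = ((4 + 1² - 5*1)*5 + (-4 + 2*6))*((-5 + 5) + 16) = ((4 + 1 - 5)*5 + (-4 + 12))*(0 + 16) = (0*5 + 8)*16 = (0 + 8)*16 = 8*16 = 128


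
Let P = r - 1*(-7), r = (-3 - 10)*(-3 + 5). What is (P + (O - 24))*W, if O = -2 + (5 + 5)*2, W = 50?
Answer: -1250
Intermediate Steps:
r = -26 (r = -13*2 = -26)
O = 18 (O = -2 + 10*2 = -2 + 20 = 18)
P = -19 (P = -26 - 1*(-7) = -26 + 7 = -19)
(P + (O - 24))*W = (-19 + (18 - 24))*50 = (-19 - 6)*50 = -25*50 = -1250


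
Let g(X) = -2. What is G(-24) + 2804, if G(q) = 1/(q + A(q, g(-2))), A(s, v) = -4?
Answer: 78511/28 ≈ 2804.0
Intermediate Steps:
G(q) = 1/(-4 + q) (G(q) = 1/(q - 4) = 1/(-4 + q))
G(-24) + 2804 = 1/(-4 - 24) + 2804 = 1/(-28) + 2804 = -1/28 + 2804 = 78511/28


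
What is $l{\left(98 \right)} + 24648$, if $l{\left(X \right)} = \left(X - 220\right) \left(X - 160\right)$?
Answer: $32212$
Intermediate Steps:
$l{\left(X \right)} = \left(-220 + X\right) \left(-160 + X\right)$
$l{\left(98 \right)} + 24648 = \left(35200 + 98^{2} - 37240\right) + 24648 = \left(35200 + 9604 - 37240\right) + 24648 = 7564 + 24648 = 32212$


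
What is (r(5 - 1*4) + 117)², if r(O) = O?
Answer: 13924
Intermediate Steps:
(r(5 - 1*4) + 117)² = ((5 - 1*4) + 117)² = ((5 - 4) + 117)² = (1 + 117)² = 118² = 13924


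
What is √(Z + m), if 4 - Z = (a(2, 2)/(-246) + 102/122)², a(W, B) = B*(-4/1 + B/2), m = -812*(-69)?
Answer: 4*√21904724058/2501 ≈ 236.71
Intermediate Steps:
m = 56028
a(W, B) = B*(-4 + B/2) (a(W, B) = B*(-4*1 + B*(½)) = B*(-4 + B/2))
Z = 20388900/6255001 (Z = 4 - (((½)*2*(-8 + 2))/(-246) + 102/122)² = 4 - (((½)*2*(-6))*(-1/246) + 102*(1/122))² = 4 - (-6*(-1/246) + 51/61)² = 4 - (1/41 + 51/61)² = 4 - (2152/2501)² = 4 - 1*4631104/6255001 = 4 - 4631104/6255001 = 20388900/6255001 ≈ 3.2596)
√(Z + m) = √(20388900/6255001 + 56028) = √(350475584928/6255001) = 4*√21904724058/2501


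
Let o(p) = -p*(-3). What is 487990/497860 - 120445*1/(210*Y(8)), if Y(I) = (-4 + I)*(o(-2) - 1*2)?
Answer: 632440405/33456192 ≈ 18.904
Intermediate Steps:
o(p) = 3*p
Y(I) = 32 - 8*I (Y(I) = (-4 + I)*(3*(-2) - 1*2) = (-4 + I)*(-6 - 2) = (-4 + I)*(-8) = 32 - 8*I)
487990/497860 - 120445*1/(210*Y(8)) = 487990/497860 - 120445*1/(210*(32 - 8*8)) = 487990*(1/497860) - 120445*1/(210*(32 - 64)) = 48799/49786 - 120445/((15*(-32))*14) = 48799/49786 - 120445/((-480*14)) = 48799/49786 - 120445/(-6720) = 48799/49786 - 120445*(-1/6720) = 48799/49786 + 24089/1344 = 632440405/33456192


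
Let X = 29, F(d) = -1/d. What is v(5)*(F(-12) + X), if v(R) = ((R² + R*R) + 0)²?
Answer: 218125/3 ≈ 72708.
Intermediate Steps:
v(R) = 4*R⁴ (v(R) = ((R² + R²) + 0)² = (2*R² + 0)² = (2*R²)² = 4*R⁴)
v(5)*(F(-12) + X) = (4*5⁴)*(-1/(-12) + 29) = (4*625)*(-1*(-1/12) + 29) = 2500*(1/12 + 29) = 2500*(349/12) = 218125/3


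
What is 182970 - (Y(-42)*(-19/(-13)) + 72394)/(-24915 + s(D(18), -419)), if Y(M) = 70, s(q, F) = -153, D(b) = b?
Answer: 14906984483/81471 ≈ 1.8297e+5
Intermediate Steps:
182970 - (Y(-42)*(-19/(-13)) + 72394)/(-24915 + s(D(18), -419)) = 182970 - (70*(-19/(-13)) + 72394)/(-24915 - 153) = 182970 - (70*(-19*(-1/13)) + 72394)/(-25068) = 182970 - (70*(19/13) + 72394)*(-1)/25068 = 182970 - (1330/13 + 72394)*(-1)/25068 = 182970 - 942452*(-1)/(13*25068) = 182970 - 1*(-235613/81471) = 182970 + 235613/81471 = 14906984483/81471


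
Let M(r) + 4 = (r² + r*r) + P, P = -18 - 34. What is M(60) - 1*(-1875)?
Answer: 9019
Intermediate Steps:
P = -52
M(r) = -56 + 2*r² (M(r) = -4 + ((r² + r*r) - 52) = -4 + ((r² + r²) - 52) = -4 + (2*r² - 52) = -4 + (-52 + 2*r²) = -56 + 2*r²)
M(60) - 1*(-1875) = (-56 + 2*60²) - 1*(-1875) = (-56 + 2*3600) + 1875 = (-56 + 7200) + 1875 = 7144 + 1875 = 9019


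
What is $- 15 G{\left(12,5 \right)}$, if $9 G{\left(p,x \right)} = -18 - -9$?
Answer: $15$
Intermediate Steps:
$G{\left(p,x \right)} = -1$ ($G{\left(p,x \right)} = \frac{-18 - -9}{9} = \frac{-18 + 9}{9} = \frac{1}{9} \left(-9\right) = -1$)
$- 15 G{\left(12,5 \right)} = \left(-15\right) \left(-1\right) = 15$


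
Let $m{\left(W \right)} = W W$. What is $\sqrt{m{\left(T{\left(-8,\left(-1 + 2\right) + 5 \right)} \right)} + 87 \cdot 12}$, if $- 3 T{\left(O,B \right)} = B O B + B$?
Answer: $2 \sqrt{2470} \approx 99.398$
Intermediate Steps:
$T{\left(O,B \right)} = - \frac{B}{3} - \frac{O B^{2}}{3}$ ($T{\left(O,B \right)} = - \frac{B O B + B}{3} = - \frac{O B^{2} + B}{3} = - \frac{B + O B^{2}}{3} = - \frac{B}{3} - \frac{O B^{2}}{3}$)
$m{\left(W \right)} = W^{2}$
$\sqrt{m{\left(T{\left(-8,\left(-1 + 2\right) + 5 \right)} \right)} + 87 \cdot 12} = \sqrt{\left(- \frac{\left(\left(-1 + 2\right) + 5\right) \left(1 + \left(\left(-1 + 2\right) + 5\right) \left(-8\right)\right)}{3}\right)^{2} + 87 \cdot 12} = \sqrt{\left(- \frac{\left(1 + 5\right) \left(1 + \left(1 + 5\right) \left(-8\right)\right)}{3}\right)^{2} + 1044} = \sqrt{\left(\left(- \frac{1}{3}\right) 6 \left(1 + 6 \left(-8\right)\right)\right)^{2} + 1044} = \sqrt{\left(\left(- \frac{1}{3}\right) 6 \left(1 - 48\right)\right)^{2} + 1044} = \sqrt{\left(\left(- \frac{1}{3}\right) 6 \left(-47\right)\right)^{2} + 1044} = \sqrt{94^{2} + 1044} = \sqrt{8836 + 1044} = \sqrt{9880} = 2 \sqrt{2470}$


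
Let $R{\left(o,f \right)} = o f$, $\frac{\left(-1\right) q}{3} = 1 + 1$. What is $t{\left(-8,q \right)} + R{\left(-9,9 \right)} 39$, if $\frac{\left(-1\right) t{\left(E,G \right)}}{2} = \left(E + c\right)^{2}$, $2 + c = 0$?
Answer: $-3359$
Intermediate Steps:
$c = -2$ ($c = -2 + 0 = -2$)
$q = -6$ ($q = - 3 \left(1 + 1\right) = \left(-3\right) 2 = -6$)
$t{\left(E,G \right)} = - 2 \left(-2 + E\right)^{2}$ ($t{\left(E,G \right)} = - 2 \left(E - 2\right)^{2} = - 2 \left(-2 + E\right)^{2}$)
$R{\left(o,f \right)} = f o$
$t{\left(-8,q \right)} + R{\left(-9,9 \right)} 39 = - 2 \left(-2 - 8\right)^{2} + 9 \left(-9\right) 39 = - 2 \left(-10\right)^{2} - 3159 = \left(-2\right) 100 - 3159 = -200 - 3159 = -3359$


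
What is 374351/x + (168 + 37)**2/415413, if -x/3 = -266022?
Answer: 21005443957/36836332362 ≈ 0.57024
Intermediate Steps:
x = 798066 (x = -3*(-266022) = 798066)
374351/x + (168 + 37)**2/415413 = 374351/798066 + (168 + 37)**2/415413 = 374351*(1/798066) + 205**2*(1/415413) = 374351/798066 + 42025*(1/415413) = 374351/798066 + 42025/415413 = 21005443957/36836332362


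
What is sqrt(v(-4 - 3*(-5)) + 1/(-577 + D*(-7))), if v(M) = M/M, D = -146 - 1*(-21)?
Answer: sqrt(89102)/298 ≈ 1.0017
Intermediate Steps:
D = -125 (D = -146 + 21 = -125)
v(M) = 1
sqrt(v(-4 - 3*(-5)) + 1/(-577 + D*(-7))) = sqrt(1 + 1/(-577 - 125*(-7))) = sqrt(1 + 1/(-577 + 875)) = sqrt(1 + 1/298) = sqrt(299/298) = sqrt(89102)/298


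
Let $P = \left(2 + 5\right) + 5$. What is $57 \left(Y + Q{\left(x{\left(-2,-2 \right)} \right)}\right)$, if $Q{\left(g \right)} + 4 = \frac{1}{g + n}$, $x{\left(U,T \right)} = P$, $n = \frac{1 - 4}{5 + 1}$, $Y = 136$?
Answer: $\frac{173166}{23} \approx 7529.0$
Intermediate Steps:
$n = - \frac{1}{2}$ ($n = - \frac{3}{6} = \left(-3\right) \frac{1}{6} = - \frac{1}{2} \approx -0.5$)
$P = 12$ ($P = 7 + 5 = 12$)
$x{\left(U,T \right)} = 12$
$Q{\left(g \right)} = -4 + \frac{1}{- \frac{1}{2} + g}$ ($Q{\left(g \right)} = -4 + \frac{1}{g - \frac{1}{2}} = -4 + \frac{1}{- \frac{1}{2} + g}$)
$57 \left(Y + Q{\left(x{\left(-2,-2 \right)} \right)}\right) = 57 \left(136 + \frac{2 \left(3 - 48\right)}{-1 + 2 \cdot 12}\right) = 57 \left(136 + \frac{2 \left(3 - 48\right)}{-1 + 24}\right) = 57 \left(136 + 2 \cdot \frac{1}{23} \left(-45\right)\right) = 57 \left(136 - \frac{90}{23}\right) = 57 \cdot \frac{3038}{23} = \frac{173166}{23}$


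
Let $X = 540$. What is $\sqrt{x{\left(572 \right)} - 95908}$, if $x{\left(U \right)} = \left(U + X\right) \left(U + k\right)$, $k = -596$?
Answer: $2 i \sqrt{30649} \approx 350.14 i$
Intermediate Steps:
$x{\left(U \right)} = \left(-596 + U\right) \left(540 + U\right)$ ($x{\left(U \right)} = \left(U + 540\right) \left(U - 596\right) = \left(540 + U\right) \left(-596 + U\right) = \left(-596 + U\right) \left(540 + U\right)$)
$\sqrt{x{\left(572 \right)} - 95908} = \sqrt{\left(-321840 + 572^{2} - 32032\right) - 95908} = \sqrt{\left(-321840 + 327184 - 32032\right) + \left(-166181 + 70273\right)} = \sqrt{-26688 - 95908} = \sqrt{-122596} = 2 i \sqrt{30649}$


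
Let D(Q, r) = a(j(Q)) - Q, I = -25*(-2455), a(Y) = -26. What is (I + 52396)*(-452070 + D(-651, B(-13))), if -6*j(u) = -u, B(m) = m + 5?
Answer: -51361349095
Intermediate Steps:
B(m) = 5 + m
j(u) = u/6 (j(u) = -(-1)*u/6 = u/6)
I = 61375
D(Q, r) = -26 - Q
(I + 52396)*(-452070 + D(-651, B(-13))) = (61375 + 52396)*(-452070 + (-26 - 1*(-651))) = 113771*(-452070 + (-26 + 651)) = 113771*(-452070 + 625) = 113771*(-451445) = -51361349095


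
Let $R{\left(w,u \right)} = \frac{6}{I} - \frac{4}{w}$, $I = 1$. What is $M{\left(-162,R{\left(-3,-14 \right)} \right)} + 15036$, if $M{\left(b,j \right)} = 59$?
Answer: $15095$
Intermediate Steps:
$R{\left(w,u \right)} = 6 - \frac{4}{w}$ ($R{\left(w,u \right)} = \frac{6}{1} - \frac{4}{w} = 6 \cdot 1 - \frac{4}{w} = 6 - \frac{4}{w}$)
$M{\left(-162,R{\left(-3,-14 \right)} \right)} + 15036 = 59 + 15036 = 15095$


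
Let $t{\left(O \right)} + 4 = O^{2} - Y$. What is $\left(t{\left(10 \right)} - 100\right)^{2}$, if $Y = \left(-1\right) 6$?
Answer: $4$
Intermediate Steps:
$Y = -6$
$t{\left(O \right)} = 2 + O^{2}$ ($t{\left(O \right)} = -4 + \left(O^{2} - -6\right) = -4 + \left(O^{2} + 6\right) = -4 + \left(6 + O^{2}\right) = 2 + O^{2}$)
$\left(t{\left(10 \right)} - 100\right)^{2} = \left(\left(2 + 10^{2}\right) - 100\right)^{2} = \left(\left(2 + 100\right) - 100\right)^{2} = \left(102 - 100\right)^{2} = 2^{2} = 4$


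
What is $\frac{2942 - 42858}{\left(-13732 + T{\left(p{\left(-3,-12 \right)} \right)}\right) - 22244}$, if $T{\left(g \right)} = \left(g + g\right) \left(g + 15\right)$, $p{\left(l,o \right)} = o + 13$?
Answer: $\frac{9979}{8986} \approx 1.1105$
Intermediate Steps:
$p{\left(l,o \right)} = 13 + o$
$T{\left(g \right)} = 2 g \left(15 + g\right)$
$\frac{2942 - 42858}{\left(-13732 + T{\left(p{\left(-3,-12 \right)} \right)}\right) - 22244} = \frac{2942 - 42858}{\left(-13732 + 2 \left(13 - 12\right) \left(15 + \left(13 - 12\right)\right)\right) - 22244} = - \frac{39916}{\left(-13732 + 2 \cdot 1 \left(15 + 1\right)\right) - 22244} = - \frac{39916}{\left(-13732 + 2 \cdot 1 \cdot 16\right) - 22244} = - \frac{39916}{\left(-13732 + 32\right) - 22244} = - \frac{39916}{-13700 - 22244} = - \frac{39916}{-35944} = \left(-39916\right) \left(- \frac{1}{35944}\right) = \frac{9979}{8986}$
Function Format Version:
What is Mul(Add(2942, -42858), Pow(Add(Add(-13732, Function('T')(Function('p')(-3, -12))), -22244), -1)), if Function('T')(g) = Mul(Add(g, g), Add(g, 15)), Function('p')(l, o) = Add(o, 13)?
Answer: Rational(9979, 8986) ≈ 1.1105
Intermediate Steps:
Function('p')(l, o) = Add(13, o)
Function('T')(g) = Mul(2, g, Add(15, g)) (Function('T')(g) = Mul(Mul(2, g), Add(15, g)) = Mul(2, g, Add(15, g)))
Mul(Add(2942, -42858), Pow(Add(Add(-13732, Function('T')(Function('p')(-3, -12))), -22244), -1)) = Mul(Add(2942, -42858), Pow(Add(Add(-13732, Mul(2, Add(13, -12), Add(15, Add(13, -12)))), -22244), -1)) = Mul(-39916, Pow(Add(Add(-13732, Mul(2, 1, Add(15, 1))), -22244), -1)) = Mul(-39916, Pow(Add(Add(-13732, Mul(2, 1, 16)), -22244), -1)) = Mul(-39916, Pow(Add(Add(-13732, 32), -22244), -1)) = Mul(-39916, Pow(Add(-13700, -22244), -1)) = Mul(-39916, Pow(-35944, -1)) = Mul(-39916, Rational(-1, 35944)) = Rational(9979, 8986)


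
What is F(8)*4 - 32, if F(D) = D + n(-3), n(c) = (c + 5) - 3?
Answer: -4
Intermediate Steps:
n(c) = 2 + c (n(c) = (5 + c) - 3 = 2 + c)
F(D) = -1 + D (F(D) = D + (2 - 3) = D - 1 = -1 + D)
F(8)*4 - 32 = (-1 + 8)*4 - 32 = 7*4 - 32 = 28 - 32 = -4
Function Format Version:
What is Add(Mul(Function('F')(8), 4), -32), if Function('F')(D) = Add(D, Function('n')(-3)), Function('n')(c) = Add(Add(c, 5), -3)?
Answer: -4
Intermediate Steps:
Function('n')(c) = Add(2, c) (Function('n')(c) = Add(Add(5, c), -3) = Add(2, c))
Function('F')(D) = Add(-1, D) (Function('F')(D) = Add(D, Add(2, -3)) = Add(D, -1) = Add(-1, D))
Add(Mul(Function('F')(8), 4), -32) = Add(Mul(Add(-1, 8), 4), -32) = Add(Mul(7, 4), -32) = Add(28, -32) = -4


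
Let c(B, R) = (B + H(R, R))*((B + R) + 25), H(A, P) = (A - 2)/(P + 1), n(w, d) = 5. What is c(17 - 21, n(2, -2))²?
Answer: 8281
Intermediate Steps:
H(A, P) = (-2 + A)/(1 + P)
c(B, R) = (B + (-2 + R)/(1 + R))*(25 + B + R) (c(B, R) = (B + (-2 + R)/(1 + R))*((B + R) + 25) = (B + (-2 + R)/(1 + R))*(25 + B + R))
c(17 - 21, n(2, -2))² = ((-50 + 25*5 + (17 - 21)*(-2 + 5) + 5*(-2 + 5) + (17 - 21)*(1 + 5)*(25 + (17 - 21) + 5))/(1 + 5))² = ((-50 + 125 - 4*3 + 5*3 - 4*6*(25 - 4 + 5))/6)² = ((-50 + 125 - 12 + 15 - 4*6*26)/6)² = ((-50 + 125 - 12 + 15 - 624)/6)² = ((⅙)*(-546))² = (-91)² = 8281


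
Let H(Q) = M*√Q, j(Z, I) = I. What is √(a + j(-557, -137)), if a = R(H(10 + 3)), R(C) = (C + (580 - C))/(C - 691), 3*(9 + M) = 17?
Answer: √(-285741 - 1370*√13)/√(2073 + 10*√13) ≈ 11.74*I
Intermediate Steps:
M = -10/3 (M = -9 + (⅓)*17 = -9 + 17/3 = -10/3 ≈ -3.3333)
H(Q) = -10*√Q/3
R(C) = 580/(-691 + C)
a = 580/(-691 - 10*√13/3) (a = 580/(-691 - 10*√(10 + 3)/3) = 580/(-691 - 10*√13/3) ≈ -0.82501)
√(a + j(-557, -137)) = √((-3607020/4296029 + 17400*√13/4296029) - 137) = √(-592162993/4296029 + 17400*√13/4296029)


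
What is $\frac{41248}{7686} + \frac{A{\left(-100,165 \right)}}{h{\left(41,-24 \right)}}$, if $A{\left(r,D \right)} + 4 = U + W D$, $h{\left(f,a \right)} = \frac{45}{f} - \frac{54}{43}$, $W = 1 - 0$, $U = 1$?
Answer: $- \frac{121314418}{119133} \approx -1018.3$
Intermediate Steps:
$W = 1$ ($W = 1 + 0 = 1$)
$h{\left(f,a \right)} = - \frac{54}{43} + \frac{45}{f}$ ($h{\left(f,a \right)} = \frac{45}{f} - \frac{54}{43} = - \frac{54}{43} + \frac{45}{f}$)
$A{\left(r,D \right)} = -3 + D$ ($A{\left(r,D \right)} = -4 + \left(1 + 1 D\right) = -4 + \left(1 + D\right) = -3 + D$)
$\frac{41248}{7686} + \frac{A{\left(-100,165 \right)}}{h{\left(41,-24 \right)}} = \frac{41248}{7686} + \frac{-3 + 165}{- \frac{54}{43} + \frac{45}{41}} = 41248 \cdot \frac{1}{7686} + \frac{162}{- \frac{54}{43} + 45 \cdot \frac{1}{41}} = \frac{20624}{3843} + \frac{162}{- \frac{54}{43} + \frac{45}{41}} = \frac{20624}{3843} + \frac{162}{- \frac{279}{1763}} = \frac{20624}{3843} + 162 \left(- \frac{1763}{279}\right) = \frac{20624}{3843} - \frac{31734}{31} = - \frac{121314418}{119133}$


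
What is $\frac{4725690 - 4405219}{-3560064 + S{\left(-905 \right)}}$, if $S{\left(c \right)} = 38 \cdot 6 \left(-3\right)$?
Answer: $- \frac{320471}{3560748} \approx -0.090001$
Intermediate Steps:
$S{\left(c \right)} = -684$ ($S{\left(c \right)} = 38 \left(-18\right) = -684$)
$\frac{4725690 - 4405219}{-3560064 + S{\left(-905 \right)}} = \frac{4725690 - 4405219}{-3560064 - 684} = \frac{320471}{-3560748} = 320471 \left(- \frac{1}{3560748}\right) = - \frac{320471}{3560748}$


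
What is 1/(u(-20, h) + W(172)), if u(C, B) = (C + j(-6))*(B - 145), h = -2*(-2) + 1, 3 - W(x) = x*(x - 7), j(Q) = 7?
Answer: -1/26557 ≈ -3.7655e-5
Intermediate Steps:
W(x) = 3 - x*(-7 + x) (W(x) = 3 - x*(x - 7) = 3 - x*(-7 + x))
h = 5 (h = 4 + 1 = 5)
u(C, B) = (-145 + B)*(7 + C) (u(C, B) = (C + 7)*(B - 145) = (7 + C)*(-145 + B) = (-145 + B)*(7 + C))
1/(u(-20, h) + W(172)) = 1/((-1015 - 145*(-20) + 7*5 + 5*(-20)) + (3 - 1*172**2 + 7*172)) = 1/((-1015 + 2900 + 35 - 100) + (3 - 1*29584 + 1204)) = 1/(1820 + (3 - 29584 + 1204)) = 1/(1820 - 28377) = 1/(-26557) = -1/26557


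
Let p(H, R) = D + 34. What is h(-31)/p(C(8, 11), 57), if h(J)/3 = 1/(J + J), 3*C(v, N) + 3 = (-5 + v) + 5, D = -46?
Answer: 1/248 ≈ 0.0040323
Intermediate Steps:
C(v, N) = -1 + v/3 (C(v, N) = -1 + ((-5 + v) + 5)/3 = -1 + v/3)
h(J) = 3/(2*J) (h(J) = 3/(J + J) = 3/((2*J)) = 3*(1/(2*J)) = 3/(2*J))
p(H, R) = -12 (p(H, R) = -46 + 34 = -12)
h(-31)/p(C(8, 11), 57) = ((3/2)/(-31))/(-12) = ((3/2)*(-1/31))*(-1/12) = -3/62*(-1/12) = 1/248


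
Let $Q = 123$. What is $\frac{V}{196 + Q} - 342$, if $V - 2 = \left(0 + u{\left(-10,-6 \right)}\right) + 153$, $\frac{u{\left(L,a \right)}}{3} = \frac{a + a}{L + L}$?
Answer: $- \frac{544706}{1595} \approx -341.51$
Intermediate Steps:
$u{\left(L,a \right)} = \frac{3 a}{L}$ ($u{\left(L,a \right)} = 3 \frac{a + a}{L + L} = 3 \frac{2 a}{2 L} = 3 \cdot 2 a \frac{1}{2 L} = 3 \frac{a}{L} = \frac{3 a}{L}$)
$V = \frac{784}{5}$ ($V = 2 + \left(\left(0 + 3 \left(-6\right) \frac{1}{-10}\right) + 153\right) = 2 + \left(\left(0 + 3 \left(-6\right) \left(- \frac{1}{10}\right)\right) + 153\right) = 2 + \left(\left(0 + \frac{9}{5}\right) + 153\right) = 2 + \left(\frac{9}{5} + 153\right) = 2 + \frac{774}{5} = \frac{784}{5} \approx 156.8$)
$\frac{V}{196 + Q} - 342 = \frac{784}{5 \left(196 + 123\right)} - 342 = \frac{784}{5 \cdot 319} - 342 = \frac{784}{5} \cdot \frac{1}{319} - 342 = \frac{784}{1595} - 342 = - \frac{544706}{1595}$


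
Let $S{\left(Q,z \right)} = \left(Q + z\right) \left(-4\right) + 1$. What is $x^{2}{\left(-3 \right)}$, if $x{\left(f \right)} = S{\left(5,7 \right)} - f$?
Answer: $1936$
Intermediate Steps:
$S{\left(Q,z \right)} = 1 - 4 Q - 4 z$ ($S{\left(Q,z \right)} = \left(- 4 Q - 4 z\right) + 1 = 1 - 4 Q - 4 z$)
$x{\left(f \right)} = -47 - f$ ($x{\left(f \right)} = \left(1 - 20 - 28\right) - f = -47 - f$)
$x^{2}{\left(-3 \right)} = \left(-47 - -3\right)^{2} = \left(-47 + 3\right)^{2} = \left(-44\right)^{2} = 1936$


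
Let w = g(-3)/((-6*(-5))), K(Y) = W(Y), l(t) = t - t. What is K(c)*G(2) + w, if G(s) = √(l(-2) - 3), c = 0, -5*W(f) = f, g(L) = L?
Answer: -⅒ ≈ -0.10000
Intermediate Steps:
l(t) = 0
W(f) = -f/5
K(Y) = -Y/5
G(s) = I*√3 (G(s) = √(0 - 3) = √(-3) = I*√3)
w = -⅒ (w = -3/((-6*(-5))) = -3/30 = -3*1/30 = -⅒ ≈ -0.10000)
K(c)*G(2) + w = (-⅕*0)*(I*√3) - ⅒ = 0*(I*√3) - ⅒ = 0 - ⅒ = -⅒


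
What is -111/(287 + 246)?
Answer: -111/533 ≈ -0.20826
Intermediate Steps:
-111/(287 + 246) = -111/533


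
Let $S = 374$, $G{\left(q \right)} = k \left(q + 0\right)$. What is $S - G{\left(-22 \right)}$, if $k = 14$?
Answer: $682$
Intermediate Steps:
$G{\left(q \right)} = 14 q$ ($G{\left(q \right)} = 14 \left(q + 0\right) = 14 q$)
$S - G{\left(-22 \right)} = 374 - 14 \left(-22\right) = 374 - -308 = 374 + 308 = 682$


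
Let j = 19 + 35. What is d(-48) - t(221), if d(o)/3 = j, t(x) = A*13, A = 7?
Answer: 71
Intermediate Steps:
t(x) = 91 (t(x) = 7*13 = 91)
j = 54
d(o) = 162 (d(o) = 3*54 = 162)
d(-48) - t(221) = 162 - 1*91 = 162 - 91 = 71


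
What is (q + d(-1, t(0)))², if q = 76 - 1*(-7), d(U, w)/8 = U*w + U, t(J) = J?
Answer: 5625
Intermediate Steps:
d(U, w) = 8*U + 8*U*w (d(U, w) = 8*(U*w + U) = 8*(U + U*w) = 8*U + 8*U*w)
q = 83 (q = 76 + 7 = 83)
(q + d(-1, t(0)))² = (83 + 8*(-1)*(1 + 0))² = (83 + 8*(-1)*1)² = (83 - 8)² = 75² = 5625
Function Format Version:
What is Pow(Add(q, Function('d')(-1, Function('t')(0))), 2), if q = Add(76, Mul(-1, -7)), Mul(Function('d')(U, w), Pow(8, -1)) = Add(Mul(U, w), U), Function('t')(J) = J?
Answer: 5625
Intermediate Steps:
Function('d')(U, w) = Add(Mul(8, U), Mul(8, U, w)) (Function('d')(U, w) = Mul(8, Add(Mul(U, w), U)) = Mul(8, Add(U, Mul(U, w))) = Add(Mul(8, U), Mul(8, U, w)))
q = 83 (q = Add(76, 7) = 83)
Pow(Add(q, Function('d')(-1, Function('t')(0))), 2) = Pow(Add(83, Mul(8, -1, Add(1, 0))), 2) = Pow(Add(83, Mul(8, -1, 1)), 2) = Pow(Add(83, -8), 2) = Pow(75, 2) = 5625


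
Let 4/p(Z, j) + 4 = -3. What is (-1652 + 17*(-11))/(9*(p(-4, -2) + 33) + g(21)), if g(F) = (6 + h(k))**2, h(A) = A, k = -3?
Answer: -4291/702 ≈ -6.1125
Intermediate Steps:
p(Z, j) = -4/7 (p(Z, j) = 4/(-4 - 3) = 4/(-7) = 4*(-1/7) = -4/7)
g(F) = 9 (g(F) = (6 - 3)**2 = 3**2 = 9)
(-1652 + 17*(-11))/(9*(p(-4, -2) + 33) + g(21)) = (-1652 + 17*(-11))/(9*(-4/7 + 33) + 9) = (-1652 - 187)/(9*(227/7) + 9) = -1839/(2043/7 + 9) = -1839/2106/7 = -1839*7/2106 = -4291/702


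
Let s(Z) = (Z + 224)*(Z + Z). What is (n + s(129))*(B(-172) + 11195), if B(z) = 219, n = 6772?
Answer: 1116814244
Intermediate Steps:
s(Z) = 2*Z*(224 + Z) (s(Z) = (224 + Z)*(2*Z) = 2*Z*(224 + Z))
(n + s(129))*(B(-172) + 11195) = (6772 + 2*129*(224 + 129))*(219 + 11195) = (6772 + 2*129*353)*11414 = (6772 + 91074)*11414 = 97846*11414 = 1116814244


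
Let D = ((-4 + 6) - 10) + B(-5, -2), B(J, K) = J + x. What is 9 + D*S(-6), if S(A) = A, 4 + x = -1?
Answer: 117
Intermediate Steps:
x = -5 (x = -4 - 1 = -5)
B(J, K) = -5 + J (B(J, K) = J - 5 = -5 + J)
D = -18 (D = ((-4 + 6) - 10) + (-5 - 5) = (2 - 10) - 10 = -8 - 10 = -18)
9 + D*S(-6) = 9 - 18*(-6) = 9 + 108 = 117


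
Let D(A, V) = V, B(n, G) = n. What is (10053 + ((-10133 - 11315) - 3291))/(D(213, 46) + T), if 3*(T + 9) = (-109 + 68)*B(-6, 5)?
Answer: -2098/17 ≈ -123.41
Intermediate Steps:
T = 73 (T = -9 + ((-109 + 68)*(-6))/3 = -9 + (-41*(-6))/3 = -9 + (⅓)*246 = -9 + 82 = 73)
(10053 + ((-10133 - 11315) - 3291))/(D(213, 46) + T) = (10053 + ((-10133 - 11315) - 3291))/(46 + 73) = (10053 + (-21448 - 3291))/119 = (10053 - 24739)*(1/119) = -14686*1/119 = -2098/17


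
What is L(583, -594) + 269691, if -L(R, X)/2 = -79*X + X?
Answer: 177027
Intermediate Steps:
L(R, X) = 156*X (L(R, X) = -2*(-79*X + X) = -(-156)*X = 156*X)
L(583, -594) + 269691 = 156*(-594) + 269691 = -92664 + 269691 = 177027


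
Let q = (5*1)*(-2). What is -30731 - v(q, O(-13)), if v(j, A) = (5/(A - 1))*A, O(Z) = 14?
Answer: -399573/13 ≈ -30736.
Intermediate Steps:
q = -10 (q = 5*(-2) = -10)
v(j, A) = 5*A/(-1 + A) (v(j, A) = (5/(-1 + A))*A = 5*A/(-1 + A))
-30731 - v(q, O(-13)) = -30731 - 5*14/(-1 + 14) = -30731 - 5*14/13 = -30731 - 1*70/13 = -30731 - 70/13 = -399573/13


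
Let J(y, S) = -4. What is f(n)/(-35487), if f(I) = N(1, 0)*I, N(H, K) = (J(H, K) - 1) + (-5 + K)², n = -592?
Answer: 11840/35487 ≈ 0.33364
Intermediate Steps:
N(H, K) = -5 + (-5 + K)² (N(H, K) = (-4 - 1) + (-5 + K)² = -5 + (-5 + K)²)
f(I) = 20*I (f(I) = (-5 + (-5 + 0)²)*I = (-5 + (-5)²)*I = (-5 + 25)*I = 20*I)
f(n)/(-35487) = (20*(-592))/(-35487) = -11840*(-1/35487) = 11840/35487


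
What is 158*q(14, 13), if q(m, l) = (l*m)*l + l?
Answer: 375882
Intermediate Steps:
q(m, l) = l + m*l² (q(m, l) = m*l² + l = l + m*l²)
158*q(14, 13) = 158*(13*(1 + 13*14)) = 158*(13*(1 + 182)) = 158*(13*183) = 158*2379 = 375882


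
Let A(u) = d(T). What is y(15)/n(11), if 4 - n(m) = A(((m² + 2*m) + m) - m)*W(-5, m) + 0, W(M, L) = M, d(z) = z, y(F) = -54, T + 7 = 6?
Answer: 54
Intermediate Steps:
T = -1 (T = -7 + 6 = -1)
A(u) = -1
n(m) = -1 (n(m) = 4 - (-1*(-5) + 0) = 4 - (5 + 0) = 4 - 1*5 = 4 - 5 = -1)
y(15)/n(11) = -54/(-1) = -54*(-1) = 54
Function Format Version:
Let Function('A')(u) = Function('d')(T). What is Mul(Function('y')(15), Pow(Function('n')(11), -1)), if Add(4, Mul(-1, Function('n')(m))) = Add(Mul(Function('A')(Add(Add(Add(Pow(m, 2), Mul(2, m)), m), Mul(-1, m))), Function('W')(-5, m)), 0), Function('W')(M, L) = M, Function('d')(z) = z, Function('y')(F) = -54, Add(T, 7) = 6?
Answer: 54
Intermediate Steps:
T = -1 (T = Add(-7, 6) = -1)
Function('A')(u) = -1
Function('n')(m) = -1 (Function('n')(m) = Add(4, Mul(-1, Add(Mul(-1, -5), 0))) = Add(4, Mul(-1, Add(5, 0))) = Add(4, Mul(-1, 5)) = Add(4, -5) = -1)
Mul(Function('y')(15), Pow(Function('n')(11), -1)) = Mul(-54, Pow(-1, -1)) = Mul(-54, -1) = 54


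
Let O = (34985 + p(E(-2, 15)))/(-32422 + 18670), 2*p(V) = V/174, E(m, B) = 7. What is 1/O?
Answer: -4785696/12174787 ≈ -0.39308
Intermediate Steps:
p(V) = V/348 (p(V) = (V/174)/2 = V/348)
O = -12174787/4785696 (O = (34985 + (1/348)*7)/(-32422 + 18670) = (34985 + 7/348)/(-13752) = (12174787/348)*(-1/13752) = -12174787/4785696 ≈ -2.5440)
1/O = 1/(-12174787/4785696) = -4785696/12174787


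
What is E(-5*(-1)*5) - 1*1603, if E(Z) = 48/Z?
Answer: -40027/25 ≈ -1601.1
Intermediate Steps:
E(-5*(-1)*5) - 1*1603 = 48/((-5*(-1)*5)) - 1*1603 = 48/((5*5)) - 1603 = 48/25 - 1603 = -40027/25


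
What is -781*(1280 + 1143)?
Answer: -1892363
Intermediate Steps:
-781*(1280 + 1143) = -781*2423 = -1892363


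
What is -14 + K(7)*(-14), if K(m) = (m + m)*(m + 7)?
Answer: -2758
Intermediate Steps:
K(m) = 2*m*(7 + m) (K(m) = (2*m)*(7 + m) = 2*m*(7 + m))
-14 + K(7)*(-14) = -14 + (2*7*(7 + 7))*(-14) = -14 + (2*7*14)*(-14) = -14 + 196*(-14) = -14 - 2744 = -2758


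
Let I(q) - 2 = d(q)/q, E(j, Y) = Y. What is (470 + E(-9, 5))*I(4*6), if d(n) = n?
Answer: 1425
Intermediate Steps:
I(q) = 3 (I(q) = 2 + q/q = 2 + 1 = 3)
(470 + E(-9, 5))*I(4*6) = (470 + 5)*3 = 475*3 = 1425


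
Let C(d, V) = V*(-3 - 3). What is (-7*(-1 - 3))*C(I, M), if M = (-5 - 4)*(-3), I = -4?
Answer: -4536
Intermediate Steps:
M = 27 (M = -9*(-3) = 27)
C(d, V) = -6*V (C(d, V) = V*(-6) = -6*V)
(-7*(-1 - 3))*C(I, M) = (-7*(-1 - 3))*(-6*27) = -7*(-4)*(-162) = 28*(-162) = -4536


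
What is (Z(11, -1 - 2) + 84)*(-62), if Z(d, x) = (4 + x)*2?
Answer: -5332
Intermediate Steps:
Z(d, x) = 8 + 2*x
(Z(11, -1 - 2) + 84)*(-62) = ((8 + 2*(-1 - 2)) + 84)*(-62) = ((8 + 2*(-3)) + 84)*(-62) = ((8 - 6) + 84)*(-62) = (2 + 84)*(-62) = 86*(-62) = -5332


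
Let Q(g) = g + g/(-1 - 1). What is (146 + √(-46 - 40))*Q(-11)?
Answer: -803 - 11*I*√86/2 ≈ -803.0 - 51.005*I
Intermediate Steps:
Q(g) = g/2 (Q(g) = g + g/(-2) = g + g*(-½) = g - g/2 = g/2)
(146 + √(-46 - 40))*Q(-11) = (146 + √(-46 - 40))*((½)*(-11)) = (146 + √(-86))*(-11/2) = (146 + I*√86)*(-11/2) = -803 - 11*I*√86/2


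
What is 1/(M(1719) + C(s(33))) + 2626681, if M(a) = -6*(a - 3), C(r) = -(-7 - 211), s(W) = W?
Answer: 26471691117/10078 ≈ 2.6267e+6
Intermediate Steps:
C(r) = 218 (C(r) = -1*(-218) = 218)
M(a) = 18 - 6*a (M(a) = -6*(-3 + a) = 18 - 6*a)
1/(M(1719) + C(s(33))) + 2626681 = 1/((18 - 6*1719) + 218) + 2626681 = 1/((18 - 10314) + 218) + 2626681 = 1/(-10296 + 218) + 2626681 = 1/(-10078) + 2626681 = -1/10078 + 2626681 = 26471691117/10078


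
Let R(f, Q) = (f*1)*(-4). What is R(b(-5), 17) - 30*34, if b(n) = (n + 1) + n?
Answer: -984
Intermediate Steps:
b(n) = 1 + 2*n (b(n) = (1 + n) + n = 1 + 2*n)
R(f, Q) = -4*f (R(f, Q) = f*(-4) = -4*f)
R(b(-5), 17) - 30*34 = -4*(1 + 2*(-5)) - 30*34 = -4*(1 - 10) - 1020 = -4*(-9) - 1020 = 36 - 1020 = -984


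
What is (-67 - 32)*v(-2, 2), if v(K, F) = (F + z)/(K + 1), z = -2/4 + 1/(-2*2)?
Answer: 495/4 ≈ 123.75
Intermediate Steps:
z = -¾ (z = -2*¼ + 1/(-4) = -½ + 1*(-¼) = -½ - ¼ = -¾ ≈ -0.75000)
v(K, F) = (-¾ + F)/(1 + K) (v(K, F) = (F - ¾)/(K + 1) = (-¾ + F)/(1 + K))
(-67 - 32)*v(-2, 2) = (-67 - 32)*((-¾ + 2)/(1 - 2)) = -99*5/((-1)*4) = -(-99)*5/4 = -99*(-5/4) = 495/4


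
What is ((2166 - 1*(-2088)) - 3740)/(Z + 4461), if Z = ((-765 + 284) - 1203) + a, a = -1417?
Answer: 257/680 ≈ 0.37794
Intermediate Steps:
Z = -3101 (Z = ((-765 + 284) - 1203) - 1417 = (-481 - 1203) - 1417 = -1684 - 1417 = -3101)
((2166 - 1*(-2088)) - 3740)/(Z + 4461) = ((2166 - 1*(-2088)) - 3740)/(-3101 + 4461) = ((2166 + 2088) - 3740)/1360 = (4254 - 3740)*(1/1360) = 514*(1/1360) = 257/680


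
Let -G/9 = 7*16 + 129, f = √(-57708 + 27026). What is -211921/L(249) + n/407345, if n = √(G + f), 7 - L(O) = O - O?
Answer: -211921/7 + √(-2169 + 23*I*√58)/407345 ≈ -30274.0 + 0.00011442*I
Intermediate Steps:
L(O) = 7 (L(O) = 7 - (O - O) = 7 - 1*0 = 7 + 0 = 7)
f = 23*I*√58 (f = √(-30682) = 23*I*√58 ≈ 175.16*I)
G = -2169 (G = -9*(7*16 + 129) = -9*(112 + 129) = -9*241 = -2169)
n = √(-2169 + 23*I*√58) ≈ 1.879 + 46.61*I
-211921/L(249) + n/407345 = -211921/7 + √(-2169 + 23*I*√58)/407345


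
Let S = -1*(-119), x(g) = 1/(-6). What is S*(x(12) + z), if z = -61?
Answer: -43673/6 ≈ -7278.8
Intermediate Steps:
x(g) = -⅙
S = 119
S*(x(12) + z) = 119*(-⅙ - 61) = 119*(-367/6) = -43673/6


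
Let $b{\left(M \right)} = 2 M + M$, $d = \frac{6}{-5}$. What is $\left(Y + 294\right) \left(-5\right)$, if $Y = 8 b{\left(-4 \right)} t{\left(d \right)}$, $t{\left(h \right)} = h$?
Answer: $-2046$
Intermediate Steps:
$d = - \frac{6}{5}$ ($d = 6 \left(- \frac{1}{5}\right) = - \frac{6}{5} \approx -1.2$)
$b{\left(M \right)} = 3 M$
$Y = \frac{576}{5}$ ($Y = 8 \cdot 3 \left(-4\right) \left(- \frac{6}{5}\right) = 8 \left(-12\right) \left(- \frac{6}{5}\right) = \left(-96\right) \left(- \frac{6}{5}\right) = \frac{576}{5} \approx 115.2$)
$\left(Y + 294\right) \left(-5\right) = \left(\frac{576}{5} + 294\right) \left(-5\right) = \frac{2046}{5} \left(-5\right) = -2046$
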